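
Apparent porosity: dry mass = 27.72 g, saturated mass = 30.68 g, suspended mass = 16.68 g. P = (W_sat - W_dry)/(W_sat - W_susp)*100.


P = (30.68 - 27.72) / (30.68 - 16.68) * 100 = 2.96 / 14.0 * 100 = 21.1%

21.1


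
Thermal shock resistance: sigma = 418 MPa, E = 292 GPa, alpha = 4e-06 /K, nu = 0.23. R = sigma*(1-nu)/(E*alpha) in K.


R = 418*(1-0.23)/(292*1000*4e-06) = 276 K

276


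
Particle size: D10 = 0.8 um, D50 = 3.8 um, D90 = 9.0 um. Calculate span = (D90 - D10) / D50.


Span = (9.0 - 0.8) / 3.8 = 8.2 / 3.8 = 2.158

2.158


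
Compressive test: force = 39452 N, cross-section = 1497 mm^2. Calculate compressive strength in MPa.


CS = 39452 / 1497 = 26.4 MPa

26.4


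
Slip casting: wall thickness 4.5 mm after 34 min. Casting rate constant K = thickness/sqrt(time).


K = 4.5 / sqrt(34) = 4.5 / 5.831 = 0.772 mm/min^0.5

0.772


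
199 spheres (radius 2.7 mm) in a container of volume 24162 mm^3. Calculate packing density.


V_sphere = 4/3*pi*2.7^3 = 82.448 mm^3
Total V = 199*82.448 = 16407.152 mm^3
PD = 16407.152 / 24162 = 0.679

0.679


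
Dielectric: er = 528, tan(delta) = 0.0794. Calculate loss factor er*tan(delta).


Loss = 528 * 0.0794 = 41.923

41.923


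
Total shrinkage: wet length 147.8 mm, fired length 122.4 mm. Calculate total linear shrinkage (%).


TS = (147.8 - 122.4) / 147.8 * 100 = 17.19%

17.19


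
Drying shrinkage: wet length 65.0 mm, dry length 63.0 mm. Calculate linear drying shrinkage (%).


DS = (65.0 - 63.0) / 65.0 * 100 = 3.08%

3.08


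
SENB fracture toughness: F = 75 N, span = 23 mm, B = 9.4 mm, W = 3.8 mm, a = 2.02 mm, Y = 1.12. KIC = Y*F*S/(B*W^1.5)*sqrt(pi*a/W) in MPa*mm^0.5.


KIC = 1.12*75*23/(9.4*3.8^1.5)*sqrt(pi*2.02/3.8) = 35.86

35.86


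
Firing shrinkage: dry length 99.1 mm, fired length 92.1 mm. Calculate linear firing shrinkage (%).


FS = (99.1 - 92.1) / 99.1 * 100 = 7.06%

7.06


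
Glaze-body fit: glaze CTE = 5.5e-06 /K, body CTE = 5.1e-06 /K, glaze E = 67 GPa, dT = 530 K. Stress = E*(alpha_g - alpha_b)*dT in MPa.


Stress = 67*1000*(5.5e-06 - 5.1e-06)*530 = 14.2 MPa

14.2


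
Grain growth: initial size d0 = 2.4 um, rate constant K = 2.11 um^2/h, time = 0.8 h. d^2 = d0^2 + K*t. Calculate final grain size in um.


d^2 = 2.4^2 + 2.11*0.8 = 7.448
d = sqrt(7.448) = 2.73 um

2.73


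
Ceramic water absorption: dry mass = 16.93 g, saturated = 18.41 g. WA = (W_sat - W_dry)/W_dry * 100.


WA = (18.41 - 16.93) / 16.93 * 100 = 8.74%

8.74


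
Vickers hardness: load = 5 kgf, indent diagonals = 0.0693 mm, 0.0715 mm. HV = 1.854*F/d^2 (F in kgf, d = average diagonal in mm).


d_avg = (0.0693+0.0715)/2 = 0.0704 mm
HV = 1.854*5/0.0704^2 = 1870

1870


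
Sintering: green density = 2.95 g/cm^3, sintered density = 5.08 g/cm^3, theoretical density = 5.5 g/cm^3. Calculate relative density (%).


Relative = 5.08 / 5.5 * 100 = 92.4%

92.4


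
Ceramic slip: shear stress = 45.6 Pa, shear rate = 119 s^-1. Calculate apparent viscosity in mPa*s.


eta = tau/gamma * 1000 = 45.6/119 * 1000 = 383.2 mPa*s

383.2


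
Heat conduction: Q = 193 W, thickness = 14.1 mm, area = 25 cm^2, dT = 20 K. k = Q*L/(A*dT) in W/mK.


k = 193*14.1/1000/(25/10000*20) = 54.43 W/mK

54.43


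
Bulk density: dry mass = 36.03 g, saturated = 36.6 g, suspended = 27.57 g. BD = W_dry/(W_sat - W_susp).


BD = 36.03 / (36.6 - 27.57) = 36.03 / 9.03 = 3.99 g/cm^3

3.99


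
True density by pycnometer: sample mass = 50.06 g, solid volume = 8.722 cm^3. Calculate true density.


TD = 50.06 / 8.722 = 5.74 g/cm^3

5.74


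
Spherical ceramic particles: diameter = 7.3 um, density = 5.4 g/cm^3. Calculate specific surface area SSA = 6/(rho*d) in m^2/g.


SSA = 6 / (5.4 * 7.3) = 0.152 m^2/g

0.152


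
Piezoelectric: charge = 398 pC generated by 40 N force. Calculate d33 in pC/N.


d33 = 398 / 40 = 10.0 pC/N

10.0


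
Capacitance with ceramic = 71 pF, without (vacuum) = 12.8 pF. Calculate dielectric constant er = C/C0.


er = 71 / 12.8 = 5.55

5.55


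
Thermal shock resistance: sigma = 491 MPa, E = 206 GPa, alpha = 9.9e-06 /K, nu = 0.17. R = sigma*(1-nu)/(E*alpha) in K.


R = 491*(1-0.17)/(206*1000*9.9e-06) = 200 K

200


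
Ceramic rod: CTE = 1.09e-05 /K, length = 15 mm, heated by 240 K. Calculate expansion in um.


dL = 1.09e-05 * 15 * 240 * 1000 = 39.24 um

39.24


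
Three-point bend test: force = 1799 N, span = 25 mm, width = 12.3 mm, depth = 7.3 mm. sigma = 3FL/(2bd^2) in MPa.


sigma = 3*1799*25/(2*12.3*7.3^2) = 102.9 MPa

102.9


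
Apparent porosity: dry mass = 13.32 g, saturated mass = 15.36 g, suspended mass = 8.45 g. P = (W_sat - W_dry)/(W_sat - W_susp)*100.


P = (15.36 - 13.32) / (15.36 - 8.45) * 100 = 2.04 / 6.91 * 100 = 29.5%

29.5


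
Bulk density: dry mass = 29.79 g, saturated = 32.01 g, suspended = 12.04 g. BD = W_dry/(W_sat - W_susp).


BD = 29.79 / (32.01 - 12.04) = 29.79 / 19.97 = 1.492 g/cm^3

1.492


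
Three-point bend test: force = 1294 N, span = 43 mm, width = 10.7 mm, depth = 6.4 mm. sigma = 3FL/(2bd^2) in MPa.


sigma = 3*1294*43/(2*10.7*6.4^2) = 190.4 MPa

190.4


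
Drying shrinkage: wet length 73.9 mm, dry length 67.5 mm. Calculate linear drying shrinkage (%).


DS = (73.9 - 67.5) / 73.9 * 100 = 8.66%

8.66


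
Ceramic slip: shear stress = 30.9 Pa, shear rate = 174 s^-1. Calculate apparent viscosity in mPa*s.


eta = tau/gamma * 1000 = 30.9/174 * 1000 = 177.6 mPa*s

177.6


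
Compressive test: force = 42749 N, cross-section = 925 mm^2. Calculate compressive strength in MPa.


CS = 42749 / 925 = 46.2 MPa

46.2


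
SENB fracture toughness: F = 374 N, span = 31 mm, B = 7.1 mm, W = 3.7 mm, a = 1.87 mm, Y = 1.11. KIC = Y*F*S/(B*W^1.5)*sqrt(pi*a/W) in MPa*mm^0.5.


KIC = 1.11*374*31/(7.1*3.7^1.5)*sqrt(pi*1.87/3.7) = 320.92

320.92


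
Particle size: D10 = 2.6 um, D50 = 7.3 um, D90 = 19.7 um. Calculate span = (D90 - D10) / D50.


Span = (19.7 - 2.6) / 7.3 = 17.1 / 7.3 = 2.342

2.342


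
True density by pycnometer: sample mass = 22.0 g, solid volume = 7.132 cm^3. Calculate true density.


TD = 22.0 / 7.132 = 3.085 g/cm^3

3.085


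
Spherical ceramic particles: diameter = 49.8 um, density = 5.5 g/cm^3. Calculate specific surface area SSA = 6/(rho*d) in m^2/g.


SSA = 6 / (5.5 * 49.8) = 0.022 m^2/g

0.022


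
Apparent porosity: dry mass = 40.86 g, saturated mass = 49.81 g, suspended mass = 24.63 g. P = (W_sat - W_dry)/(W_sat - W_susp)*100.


P = (49.81 - 40.86) / (49.81 - 24.63) * 100 = 8.95 / 25.18 * 100 = 35.5%

35.5


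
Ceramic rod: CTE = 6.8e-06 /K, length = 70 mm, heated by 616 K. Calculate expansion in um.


dL = 6.8e-06 * 70 * 616 * 1000 = 293.216 um

293.216


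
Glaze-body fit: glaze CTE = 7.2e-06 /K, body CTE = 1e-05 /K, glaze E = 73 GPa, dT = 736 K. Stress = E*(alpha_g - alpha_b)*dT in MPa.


Stress = 73*1000*(7.2e-06 - 1e-05)*736 = -150.4 MPa

-150.4


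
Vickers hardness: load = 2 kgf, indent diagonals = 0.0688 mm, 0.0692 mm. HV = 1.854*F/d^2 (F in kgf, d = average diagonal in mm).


d_avg = (0.0688+0.0692)/2 = 0.069 mm
HV = 1.854*2/0.069^2 = 779

779


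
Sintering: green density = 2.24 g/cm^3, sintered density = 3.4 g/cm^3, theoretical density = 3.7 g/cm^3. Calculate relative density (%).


Relative = 3.4 / 3.7 * 100 = 91.9%

91.9


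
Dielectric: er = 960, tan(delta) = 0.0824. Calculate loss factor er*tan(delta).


Loss = 960 * 0.0824 = 79.104

79.104


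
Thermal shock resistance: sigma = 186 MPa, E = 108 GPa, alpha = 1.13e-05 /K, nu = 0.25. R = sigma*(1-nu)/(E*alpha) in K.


R = 186*(1-0.25)/(108*1000*1.13e-05) = 114 K

114


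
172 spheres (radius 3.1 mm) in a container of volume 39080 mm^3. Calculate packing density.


V_sphere = 4/3*pi*3.1^3 = 124.7882 mm^3
Total V = 172*124.7882 = 21463.5704 mm^3
PD = 21463.5704 / 39080 = 0.549

0.549


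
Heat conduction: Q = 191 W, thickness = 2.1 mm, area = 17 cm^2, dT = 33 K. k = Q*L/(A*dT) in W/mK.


k = 191*2.1/1000/(17/10000*33) = 7.15 W/mK

7.15


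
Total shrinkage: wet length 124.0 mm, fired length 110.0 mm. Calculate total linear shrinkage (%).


TS = (124.0 - 110.0) / 124.0 * 100 = 11.29%

11.29


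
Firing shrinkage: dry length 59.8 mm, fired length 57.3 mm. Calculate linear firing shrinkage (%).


FS = (59.8 - 57.3) / 59.8 * 100 = 4.18%

4.18


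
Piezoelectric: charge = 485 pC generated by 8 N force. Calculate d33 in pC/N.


d33 = 485 / 8 = 60.6 pC/N

60.6


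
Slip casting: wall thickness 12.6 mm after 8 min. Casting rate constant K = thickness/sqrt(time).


K = 12.6 / sqrt(8) = 12.6 / 2.8284 = 4.455 mm/min^0.5

4.455


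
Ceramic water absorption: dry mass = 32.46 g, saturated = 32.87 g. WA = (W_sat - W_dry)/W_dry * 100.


WA = (32.87 - 32.46) / 32.46 * 100 = 1.26%

1.26


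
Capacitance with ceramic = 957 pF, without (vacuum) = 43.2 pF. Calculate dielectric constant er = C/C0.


er = 957 / 43.2 = 22.15

22.15


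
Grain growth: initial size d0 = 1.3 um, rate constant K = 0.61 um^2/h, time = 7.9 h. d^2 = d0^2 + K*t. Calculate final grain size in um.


d^2 = 1.3^2 + 0.61*7.9 = 6.509
d = sqrt(6.509) = 2.55 um

2.55


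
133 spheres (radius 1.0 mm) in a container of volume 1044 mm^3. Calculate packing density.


V_sphere = 4/3*pi*1.0^3 = 4.1888 mm^3
Total V = 133*4.1888 = 557.1104 mm^3
PD = 557.1104 / 1044 = 0.534

0.534


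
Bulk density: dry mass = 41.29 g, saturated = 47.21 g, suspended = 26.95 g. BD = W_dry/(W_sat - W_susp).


BD = 41.29 / (47.21 - 26.95) = 41.29 / 20.26 = 2.038 g/cm^3

2.038


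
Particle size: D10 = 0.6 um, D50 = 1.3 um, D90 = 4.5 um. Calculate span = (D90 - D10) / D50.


Span = (4.5 - 0.6) / 1.3 = 3.9 / 1.3 = 3.0

3.0


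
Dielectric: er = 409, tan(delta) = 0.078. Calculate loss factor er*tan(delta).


Loss = 409 * 0.078 = 31.902

31.902


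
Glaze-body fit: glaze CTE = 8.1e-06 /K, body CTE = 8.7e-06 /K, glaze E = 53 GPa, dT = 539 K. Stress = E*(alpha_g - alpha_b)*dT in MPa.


Stress = 53*1000*(8.1e-06 - 8.7e-06)*539 = -17.1 MPa

-17.1


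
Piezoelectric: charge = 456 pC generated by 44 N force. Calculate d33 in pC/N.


d33 = 456 / 44 = 10.4 pC/N

10.4


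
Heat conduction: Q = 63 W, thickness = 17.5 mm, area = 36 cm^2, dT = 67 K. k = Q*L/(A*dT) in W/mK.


k = 63*17.5/1000/(36/10000*67) = 4.57 W/mK

4.57


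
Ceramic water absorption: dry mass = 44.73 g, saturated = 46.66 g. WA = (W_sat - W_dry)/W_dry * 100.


WA = (46.66 - 44.73) / 44.73 * 100 = 4.31%

4.31


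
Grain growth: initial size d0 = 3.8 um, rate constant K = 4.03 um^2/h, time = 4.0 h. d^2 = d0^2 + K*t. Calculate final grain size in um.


d^2 = 3.8^2 + 4.03*4.0 = 30.56
d = sqrt(30.56) = 5.53 um

5.53


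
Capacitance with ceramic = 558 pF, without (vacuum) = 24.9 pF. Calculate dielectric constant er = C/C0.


er = 558 / 24.9 = 22.41

22.41


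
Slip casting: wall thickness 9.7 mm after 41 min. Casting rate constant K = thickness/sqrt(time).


K = 9.7 / sqrt(41) = 9.7 / 6.4031 = 1.515 mm/min^0.5

1.515


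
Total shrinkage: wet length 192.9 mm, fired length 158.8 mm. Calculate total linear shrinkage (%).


TS = (192.9 - 158.8) / 192.9 * 100 = 17.68%

17.68


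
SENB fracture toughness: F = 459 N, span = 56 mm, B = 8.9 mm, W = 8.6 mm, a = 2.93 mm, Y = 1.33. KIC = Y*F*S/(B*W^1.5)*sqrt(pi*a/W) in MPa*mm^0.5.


KIC = 1.33*459*56/(8.9*8.6^1.5)*sqrt(pi*2.93/8.6) = 157.57

157.57


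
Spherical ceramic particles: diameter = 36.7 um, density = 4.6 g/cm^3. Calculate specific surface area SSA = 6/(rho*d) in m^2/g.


SSA = 6 / (4.6 * 36.7) = 0.036 m^2/g

0.036


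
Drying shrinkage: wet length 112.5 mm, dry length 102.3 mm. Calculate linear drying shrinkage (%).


DS = (112.5 - 102.3) / 112.5 * 100 = 9.07%

9.07


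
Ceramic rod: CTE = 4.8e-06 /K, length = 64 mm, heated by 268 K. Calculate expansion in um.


dL = 4.8e-06 * 64 * 268 * 1000 = 82.33 um

82.33


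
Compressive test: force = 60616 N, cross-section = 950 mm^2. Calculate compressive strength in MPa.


CS = 60616 / 950 = 63.8 MPa

63.8


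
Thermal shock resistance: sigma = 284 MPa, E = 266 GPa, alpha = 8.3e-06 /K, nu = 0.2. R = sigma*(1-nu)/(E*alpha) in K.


R = 284*(1-0.2)/(266*1000*8.3e-06) = 103 K

103


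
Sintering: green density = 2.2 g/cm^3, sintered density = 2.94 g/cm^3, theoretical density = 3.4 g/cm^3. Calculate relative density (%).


Relative = 2.94 / 3.4 * 100 = 86.5%

86.5


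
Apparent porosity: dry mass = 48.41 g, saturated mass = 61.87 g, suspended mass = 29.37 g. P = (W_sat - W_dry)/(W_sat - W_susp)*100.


P = (61.87 - 48.41) / (61.87 - 29.37) * 100 = 13.46 / 32.5 * 100 = 41.4%

41.4


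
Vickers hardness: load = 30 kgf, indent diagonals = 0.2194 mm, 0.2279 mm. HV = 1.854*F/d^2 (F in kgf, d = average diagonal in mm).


d_avg = (0.2194+0.2279)/2 = 0.22365 mm
HV = 1.854*30/0.22365^2 = 1112

1112


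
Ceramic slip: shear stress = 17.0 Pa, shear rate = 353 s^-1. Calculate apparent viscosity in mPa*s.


eta = tau/gamma * 1000 = 17.0/353 * 1000 = 48.2 mPa*s

48.2


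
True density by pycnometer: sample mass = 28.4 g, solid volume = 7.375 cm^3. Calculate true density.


TD = 28.4 / 7.375 = 3.851 g/cm^3

3.851


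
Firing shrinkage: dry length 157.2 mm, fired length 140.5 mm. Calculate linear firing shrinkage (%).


FS = (157.2 - 140.5) / 157.2 * 100 = 10.62%

10.62


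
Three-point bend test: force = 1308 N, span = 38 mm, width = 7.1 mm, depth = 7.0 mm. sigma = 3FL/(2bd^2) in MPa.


sigma = 3*1308*38/(2*7.1*7.0^2) = 214.3 MPa

214.3


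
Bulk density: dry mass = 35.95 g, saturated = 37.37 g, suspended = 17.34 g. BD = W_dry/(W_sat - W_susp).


BD = 35.95 / (37.37 - 17.34) = 35.95 / 20.03 = 1.795 g/cm^3

1.795


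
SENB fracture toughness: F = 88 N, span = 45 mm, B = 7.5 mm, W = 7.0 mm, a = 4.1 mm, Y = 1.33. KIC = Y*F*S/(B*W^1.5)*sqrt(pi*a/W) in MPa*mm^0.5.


KIC = 1.33*88*45/(7.5*7.0^1.5)*sqrt(pi*4.1/7.0) = 51.43

51.43


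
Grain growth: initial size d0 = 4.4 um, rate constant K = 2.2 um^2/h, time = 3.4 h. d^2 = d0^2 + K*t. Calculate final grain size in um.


d^2 = 4.4^2 + 2.2*3.4 = 26.84
d = sqrt(26.84) = 5.18 um

5.18


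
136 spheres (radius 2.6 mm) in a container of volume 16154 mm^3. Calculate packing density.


V_sphere = 4/3*pi*2.6^3 = 73.6222 mm^3
Total V = 136*73.6222 = 10012.6192 mm^3
PD = 10012.6192 / 16154 = 0.62

0.62


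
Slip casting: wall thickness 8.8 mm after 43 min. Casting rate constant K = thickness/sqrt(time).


K = 8.8 / sqrt(43) = 8.8 / 6.5574 = 1.342 mm/min^0.5

1.342


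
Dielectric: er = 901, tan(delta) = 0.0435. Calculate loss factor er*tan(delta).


Loss = 901 * 0.0435 = 39.194

39.194


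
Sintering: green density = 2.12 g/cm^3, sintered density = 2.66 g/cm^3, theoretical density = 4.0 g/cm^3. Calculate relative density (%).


Relative = 2.66 / 4.0 * 100 = 66.5%

66.5


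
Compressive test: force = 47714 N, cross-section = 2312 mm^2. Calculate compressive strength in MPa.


CS = 47714 / 2312 = 20.6 MPa

20.6


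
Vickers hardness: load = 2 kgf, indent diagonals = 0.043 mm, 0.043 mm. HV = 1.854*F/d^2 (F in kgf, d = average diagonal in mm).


d_avg = (0.043+0.043)/2 = 0.043 mm
HV = 1.854*2/0.043^2 = 2005

2005


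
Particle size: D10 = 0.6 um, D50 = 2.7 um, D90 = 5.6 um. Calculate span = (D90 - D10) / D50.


Span = (5.6 - 0.6) / 2.7 = 5.0 / 2.7 = 1.852

1.852


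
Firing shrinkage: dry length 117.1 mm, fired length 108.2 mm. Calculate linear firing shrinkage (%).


FS = (117.1 - 108.2) / 117.1 * 100 = 7.6%

7.6


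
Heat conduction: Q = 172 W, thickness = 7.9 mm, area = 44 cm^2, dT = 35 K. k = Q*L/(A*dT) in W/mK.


k = 172*7.9/1000/(44/10000*35) = 8.82 W/mK

8.82


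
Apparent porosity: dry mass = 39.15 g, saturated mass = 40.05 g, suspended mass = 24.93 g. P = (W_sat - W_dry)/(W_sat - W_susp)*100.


P = (40.05 - 39.15) / (40.05 - 24.93) * 100 = 0.9 / 15.12 * 100 = 6.0%

6.0


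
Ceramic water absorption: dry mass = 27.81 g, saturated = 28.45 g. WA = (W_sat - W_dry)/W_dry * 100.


WA = (28.45 - 27.81) / 27.81 * 100 = 2.3%

2.3


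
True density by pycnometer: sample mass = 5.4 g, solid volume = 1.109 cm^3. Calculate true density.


TD = 5.4 / 1.109 = 4.869 g/cm^3

4.869


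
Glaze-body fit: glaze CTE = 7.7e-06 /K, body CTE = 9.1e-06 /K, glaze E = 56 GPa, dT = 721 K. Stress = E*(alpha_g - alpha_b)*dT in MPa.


Stress = 56*1000*(7.7e-06 - 9.1e-06)*721 = -56.5 MPa

-56.5


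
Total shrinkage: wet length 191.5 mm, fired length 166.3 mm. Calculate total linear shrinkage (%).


TS = (191.5 - 166.3) / 191.5 * 100 = 13.16%

13.16


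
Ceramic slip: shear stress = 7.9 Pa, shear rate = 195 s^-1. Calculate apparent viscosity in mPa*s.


eta = tau/gamma * 1000 = 7.9/195 * 1000 = 40.5 mPa*s

40.5


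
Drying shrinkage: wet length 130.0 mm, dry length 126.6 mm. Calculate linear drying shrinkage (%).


DS = (130.0 - 126.6) / 130.0 * 100 = 2.62%

2.62


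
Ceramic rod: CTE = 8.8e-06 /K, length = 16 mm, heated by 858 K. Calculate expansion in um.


dL = 8.8e-06 * 16 * 858 * 1000 = 120.806 um

120.806


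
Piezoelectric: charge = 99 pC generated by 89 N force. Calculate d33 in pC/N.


d33 = 99 / 89 = 1.1 pC/N

1.1


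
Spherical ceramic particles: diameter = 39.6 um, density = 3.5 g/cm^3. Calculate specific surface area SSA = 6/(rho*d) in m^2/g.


SSA = 6 / (3.5 * 39.6) = 0.043 m^2/g

0.043


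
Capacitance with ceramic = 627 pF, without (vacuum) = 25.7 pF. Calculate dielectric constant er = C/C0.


er = 627 / 25.7 = 24.4

24.4


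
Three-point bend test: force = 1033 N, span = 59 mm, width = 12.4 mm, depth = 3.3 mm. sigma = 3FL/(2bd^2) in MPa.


sigma = 3*1033*59/(2*12.4*3.3^2) = 677.0 MPa

677.0


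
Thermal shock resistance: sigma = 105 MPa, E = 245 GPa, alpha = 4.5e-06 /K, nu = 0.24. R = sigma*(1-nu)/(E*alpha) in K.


R = 105*(1-0.24)/(245*1000*4.5e-06) = 72 K

72


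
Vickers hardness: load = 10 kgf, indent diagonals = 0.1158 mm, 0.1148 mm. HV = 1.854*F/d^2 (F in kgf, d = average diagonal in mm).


d_avg = (0.1158+0.1148)/2 = 0.1153 mm
HV = 1.854*10/0.1153^2 = 1395

1395


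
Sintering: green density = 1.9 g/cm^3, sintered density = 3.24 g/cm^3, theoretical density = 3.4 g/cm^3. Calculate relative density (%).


Relative = 3.24 / 3.4 * 100 = 95.3%

95.3


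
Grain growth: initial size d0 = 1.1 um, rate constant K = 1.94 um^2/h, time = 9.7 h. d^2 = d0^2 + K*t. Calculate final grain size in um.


d^2 = 1.1^2 + 1.94*9.7 = 20.028
d = sqrt(20.028) = 4.48 um

4.48


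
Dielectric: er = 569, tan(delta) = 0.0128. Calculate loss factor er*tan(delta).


Loss = 569 * 0.0128 = 7.283

7.283


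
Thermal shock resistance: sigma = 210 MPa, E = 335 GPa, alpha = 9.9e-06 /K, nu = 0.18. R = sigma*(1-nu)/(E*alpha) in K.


R = 210*(1-0.18)/(335*1000*9.9e-06) = 52 K

52


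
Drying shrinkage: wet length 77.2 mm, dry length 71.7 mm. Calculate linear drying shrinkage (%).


DS = (77.2 - 71.7) / 77.2 * 100 = 7.12%

7.12


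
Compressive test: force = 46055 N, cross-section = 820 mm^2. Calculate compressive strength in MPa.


CS = 46055 / 820 = 56.2 MPa

56.2


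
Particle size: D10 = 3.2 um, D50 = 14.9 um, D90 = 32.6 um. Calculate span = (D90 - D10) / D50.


Span = (32.6 - 3.2) / 14.9 = 29.4 / 14.9 = 1.973

1.973


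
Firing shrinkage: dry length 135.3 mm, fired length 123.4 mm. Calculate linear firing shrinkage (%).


FS = (135.3 - 123.4) / 135.3 * 100 = 8.8%

8.8


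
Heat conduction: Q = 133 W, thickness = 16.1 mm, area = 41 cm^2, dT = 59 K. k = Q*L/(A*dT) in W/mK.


k = 133*16.1/1000/(41/10000*59) = 8.85 W/mK

8.85


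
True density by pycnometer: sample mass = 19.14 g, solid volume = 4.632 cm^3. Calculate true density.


TD = 19.14 / 4.632 = 4.132 g/cm^3

4.132


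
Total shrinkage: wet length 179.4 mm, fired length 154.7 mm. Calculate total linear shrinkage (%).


TS = (179.4 - 154.7) / 179.4 * 100 = 13.77%

13.77


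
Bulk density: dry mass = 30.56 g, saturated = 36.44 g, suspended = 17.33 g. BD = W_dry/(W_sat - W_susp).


BD = 30.56 / (36.44 - 17.33) = 30.56 / 19.11 = 1.599 g/cm^3

1.599


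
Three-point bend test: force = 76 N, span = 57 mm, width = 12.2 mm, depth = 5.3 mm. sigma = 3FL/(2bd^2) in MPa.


sigma = 3*76*57/(2*12.2*5.3^2) = 19.0 MPa

19.0


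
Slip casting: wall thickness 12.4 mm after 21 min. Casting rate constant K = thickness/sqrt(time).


K = 12.4 / sqrt(21) = 12.4 / 4.5826 = 2.706 mm/min^0.5

2.706


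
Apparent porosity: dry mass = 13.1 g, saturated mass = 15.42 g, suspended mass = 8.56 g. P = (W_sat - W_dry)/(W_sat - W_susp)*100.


P = (15.42 - 13.1) / (15.42 - 8.56) * 100 = 2.32 / 6.86 * 100 = 33.8%

33.8


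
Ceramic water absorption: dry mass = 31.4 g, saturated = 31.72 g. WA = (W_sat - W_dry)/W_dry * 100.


WA = (31.72 - 31.4) / 31.4 * 100 = 1.02%

1.02


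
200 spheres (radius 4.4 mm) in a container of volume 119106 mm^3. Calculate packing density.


V_sphere = 4/3*pi*4.4^3 = 356.8179 mm^3
Total V = 200*356.8179 = 71363.58 mm^3
PD = 71363.58 / 119106 = 0.599

0.599


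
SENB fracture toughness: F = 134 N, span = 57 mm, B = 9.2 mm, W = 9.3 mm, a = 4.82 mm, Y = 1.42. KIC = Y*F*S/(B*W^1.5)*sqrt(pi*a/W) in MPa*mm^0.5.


KIC = 1.42*134*57/(9.2*9.3^1.5)*sqrt(pi*4.82/9.3) = 53.04

53.04


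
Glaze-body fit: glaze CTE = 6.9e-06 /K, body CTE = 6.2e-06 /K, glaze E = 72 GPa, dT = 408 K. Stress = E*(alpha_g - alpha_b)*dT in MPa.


Stress = 72*1000*(6.9e-06 - 6.2e-06)*408 = 20.6 MPa

20.6


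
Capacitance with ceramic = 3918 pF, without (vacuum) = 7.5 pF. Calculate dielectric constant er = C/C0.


er = 3918 / 7.5 = 522.4

522.4


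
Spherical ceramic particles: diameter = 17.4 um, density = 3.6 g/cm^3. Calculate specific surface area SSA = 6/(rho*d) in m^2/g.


SSA = 6 / (3.6 * 17.4) = 0.096 m^2/g

0.096


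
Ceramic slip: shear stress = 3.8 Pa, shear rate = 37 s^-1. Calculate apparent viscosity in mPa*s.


eta = tau/gamma * 1000 = 3.8/37 * 1000 = 102.7 mPa*s

102.7


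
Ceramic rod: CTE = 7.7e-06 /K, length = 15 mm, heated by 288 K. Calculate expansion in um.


dL = 7.7e-06 * 15 * 288 * 1000 = 33.264 um

33.264


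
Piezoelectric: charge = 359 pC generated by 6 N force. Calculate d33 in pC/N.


d33 = 359 / 6 = 59.8 pC/N

59.8


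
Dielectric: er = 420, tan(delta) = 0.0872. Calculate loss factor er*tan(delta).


Loss = 420 * 0.0872 = 36.624

36.624


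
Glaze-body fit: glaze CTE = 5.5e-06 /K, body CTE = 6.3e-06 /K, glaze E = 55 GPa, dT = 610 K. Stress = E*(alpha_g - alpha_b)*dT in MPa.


Stress = 55*1000*(5.5e-06 - 6.3e-06)*610 = -26.8 MPa

-26.8


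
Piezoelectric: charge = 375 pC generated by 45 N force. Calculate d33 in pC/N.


d33 = 375 / 45 = 8.3 pC/N

8.3


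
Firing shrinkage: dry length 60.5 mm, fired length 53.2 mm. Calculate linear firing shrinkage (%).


FS = (60.5 - 53.2) / 60.5 * 100 = 12.07%

12.07


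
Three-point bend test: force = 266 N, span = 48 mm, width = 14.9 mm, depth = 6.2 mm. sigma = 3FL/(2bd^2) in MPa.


sigma = 3*266*48/(2*14.9*6.2^2) = 33.4 MPa

33.4


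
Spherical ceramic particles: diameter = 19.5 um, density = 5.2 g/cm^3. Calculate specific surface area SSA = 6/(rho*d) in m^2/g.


SSA = 6 / (5.2 * 19.5) = 0.059 m^2/g

0.059


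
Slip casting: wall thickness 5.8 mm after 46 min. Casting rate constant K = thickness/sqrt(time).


K = 5.8 / sqrt(46) = 5.8 / 6.7823 = 0.855 mm/min^0.5

0.855


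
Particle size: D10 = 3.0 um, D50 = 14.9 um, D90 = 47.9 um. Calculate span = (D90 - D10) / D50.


Span = (47.9 - 3.0) / 14.9 = 44.9 / 14.9 = 3.013

3.013


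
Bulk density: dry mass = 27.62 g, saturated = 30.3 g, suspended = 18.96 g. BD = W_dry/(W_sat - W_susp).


BD = 27.62 / (30.3 - 18.96) = 27.62 / 11.34 = 2.436 g/cm^3

2.436


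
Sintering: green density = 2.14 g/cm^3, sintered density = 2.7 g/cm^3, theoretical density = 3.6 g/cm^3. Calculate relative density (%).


Relative = 2.7 / 3.6 * 100 = 75.0%

75.0


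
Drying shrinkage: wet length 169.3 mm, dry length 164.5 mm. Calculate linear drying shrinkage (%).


DS = (169.3 - 164.5) / 169.3 * 100 = 2.84%

2.84


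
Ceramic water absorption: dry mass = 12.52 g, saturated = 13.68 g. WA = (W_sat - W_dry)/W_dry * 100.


WA = (13.68 - 12.52) / 12.52 * 100 = 9.27%

9.27


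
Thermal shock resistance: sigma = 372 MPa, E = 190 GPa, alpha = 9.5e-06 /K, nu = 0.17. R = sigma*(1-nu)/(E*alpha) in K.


R = 372*(1-0.17)/(190*1000*9.5e-06) = 171 K

171


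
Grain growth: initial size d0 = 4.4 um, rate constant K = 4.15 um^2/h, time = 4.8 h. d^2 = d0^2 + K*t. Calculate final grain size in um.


d^2 = 4.4^2 + 4.15*4.8 = 39.28
d = sqrt(39.28) = 6.27 um

6.27


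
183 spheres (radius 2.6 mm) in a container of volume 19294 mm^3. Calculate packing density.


V_sphere = 4/3*pi*2.6^3 = 73.6222 mm^3
Total V = 183*73.6222 = 13472.8626 mm^3
PD = 13472.8626 / 19294 = 0.698

0.698


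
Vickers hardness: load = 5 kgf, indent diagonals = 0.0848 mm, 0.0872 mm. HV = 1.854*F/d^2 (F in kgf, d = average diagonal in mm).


d_avg = (0.0848+0.0872)/2 = 0.086 mm
HV = 1.854*5/0.086^2 = 1253

1253


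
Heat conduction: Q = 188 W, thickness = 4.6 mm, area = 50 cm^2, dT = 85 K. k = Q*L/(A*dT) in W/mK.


k = 188*4.6/1000/(50/10000*85) = 2.03 W/mK

2.03


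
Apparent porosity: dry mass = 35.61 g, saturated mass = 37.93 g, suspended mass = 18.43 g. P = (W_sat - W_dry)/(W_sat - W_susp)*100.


P = (37.93 - 35.61) / (37.93 - 18.43) * 100 = 2.32 / 19.5 * 100 = 11.9%

11.9


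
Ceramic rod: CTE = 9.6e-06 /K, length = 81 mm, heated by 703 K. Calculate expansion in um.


dL = 9.6e-06 * 81 * 703 * 1000 = 546.653 um

546.653


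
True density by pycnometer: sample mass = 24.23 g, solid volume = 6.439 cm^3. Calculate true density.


TD = 24.23 / 6.439 = 3.763 g/cm^3

3.763


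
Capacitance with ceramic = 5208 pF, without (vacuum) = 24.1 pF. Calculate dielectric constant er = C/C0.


er = 5208 / 24.1 = 216.1

216.1


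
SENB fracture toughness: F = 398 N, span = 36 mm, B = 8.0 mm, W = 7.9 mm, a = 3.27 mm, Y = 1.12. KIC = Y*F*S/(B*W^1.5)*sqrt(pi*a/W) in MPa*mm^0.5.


KIC = 1.12*398*36/(8.0*7.9^1.5)*sqrt(pi*3.27/7.9) = 103.02

103.02


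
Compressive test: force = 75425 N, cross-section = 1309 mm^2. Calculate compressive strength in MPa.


CS = 75425 / 1309 = 57.6 MPa

57.6


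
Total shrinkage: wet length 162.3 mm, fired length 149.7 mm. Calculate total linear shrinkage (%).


TS = (162.3 - 149.7) / 162.3 * 100 = 7.76%

7.76


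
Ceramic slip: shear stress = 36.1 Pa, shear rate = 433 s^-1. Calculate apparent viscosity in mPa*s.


eta = tau/gamma * 1000 = 36.1/433 * 1000 = 83.4 mPa*s

83.4


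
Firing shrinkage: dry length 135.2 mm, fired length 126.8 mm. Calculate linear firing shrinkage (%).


FS = (135.2 - 126.8) / 135.2 * 100 = 6.21%

6.21


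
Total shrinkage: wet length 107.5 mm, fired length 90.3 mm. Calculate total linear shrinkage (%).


TS = (107.5 - 90.3) / 107.5 * 100 = 16.0%

16.0


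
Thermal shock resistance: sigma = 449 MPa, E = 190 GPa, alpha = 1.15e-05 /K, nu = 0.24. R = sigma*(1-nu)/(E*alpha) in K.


R = 449*(1-0.24)/(190*1000*1.15e-05) = 156 K

156


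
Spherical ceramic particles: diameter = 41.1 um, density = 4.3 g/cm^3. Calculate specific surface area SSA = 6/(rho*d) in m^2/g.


SSA = 6 / (4.3 * 41.1) = 0.034 m^2/g

0.034


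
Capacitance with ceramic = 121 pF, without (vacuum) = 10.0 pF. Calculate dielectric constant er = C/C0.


er = 121 / 10.0 = 12.1

12.1


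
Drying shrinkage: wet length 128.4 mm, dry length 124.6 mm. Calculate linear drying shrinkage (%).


DS = (128.4 - 124.6) / 128.4 * 100 = 2.96%

2.96


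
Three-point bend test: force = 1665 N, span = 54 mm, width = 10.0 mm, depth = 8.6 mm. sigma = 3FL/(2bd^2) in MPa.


sigma = 3*1665*54/(2*10.0*8.6^2) = 182.3 MPa

182.3


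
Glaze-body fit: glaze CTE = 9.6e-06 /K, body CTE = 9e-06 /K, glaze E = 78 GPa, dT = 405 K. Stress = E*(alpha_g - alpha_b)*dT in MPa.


Stress = 78*1000*(9.6e-06 - 9e-06)*405 = 19.0 MPa

19.0


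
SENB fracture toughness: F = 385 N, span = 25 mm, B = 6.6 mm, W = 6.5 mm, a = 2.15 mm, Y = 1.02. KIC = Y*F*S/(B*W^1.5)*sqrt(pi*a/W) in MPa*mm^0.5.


KIC = 1.02*385*25/(6.6*6.5^1.5)*sqrt(pi*2.15/6.5) = 91.5

91.5


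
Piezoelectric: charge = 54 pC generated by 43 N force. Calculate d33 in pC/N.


d33 = 54 / 43 = 1.3 pC/N

1.3


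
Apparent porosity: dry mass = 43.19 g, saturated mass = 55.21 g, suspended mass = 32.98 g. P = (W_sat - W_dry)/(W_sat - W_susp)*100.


P = (55.21 - 43.19) / (55.21 - 32.98) * 100 = 12.02 / 22.23 * 100 = 54.1%

54.1


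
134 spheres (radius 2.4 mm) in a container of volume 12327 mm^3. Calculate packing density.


V_sphere = 4/3*pi*2.4^3 = 57.9058 mm^3
Total V = 134*57.9058 = 7759.3772 mm^3
PD = 7759.3772 / 12327 = 0.629

0.629


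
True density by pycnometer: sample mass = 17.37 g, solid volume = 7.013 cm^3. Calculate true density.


TD = 17.37 / 7.013 = 2.477 g/cm^3

2.477


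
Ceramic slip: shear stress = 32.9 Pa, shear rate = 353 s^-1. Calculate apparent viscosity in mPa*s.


eta = tau/gamma * 1000 = 32.9/353 * 1000 = 93.2 mPa*s

93.2


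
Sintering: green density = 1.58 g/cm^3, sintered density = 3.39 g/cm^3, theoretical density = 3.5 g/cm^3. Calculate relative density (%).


Relative = 3.39 / 3.5 * 100 = 96.9%

96.9


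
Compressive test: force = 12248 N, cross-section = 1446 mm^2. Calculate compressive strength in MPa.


CS = 12248 / 1446 = 8.5 MPa

8.5


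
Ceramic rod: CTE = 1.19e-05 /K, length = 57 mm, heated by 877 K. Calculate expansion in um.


dL = 1.19e-05 * 57 * 877 * 1000 = 594.869 um

594.869


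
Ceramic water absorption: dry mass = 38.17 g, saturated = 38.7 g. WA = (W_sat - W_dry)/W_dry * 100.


WA = (38.7 - 38.17) / 38.17 * 100 = 1.39%

1.39


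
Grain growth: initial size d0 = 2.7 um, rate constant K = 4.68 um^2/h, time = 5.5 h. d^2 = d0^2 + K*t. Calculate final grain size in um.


d^2 = 2.7^2 + 4.68*5.5 = 33.03
d = sqrt(33.03) = 5.75 um

5.75


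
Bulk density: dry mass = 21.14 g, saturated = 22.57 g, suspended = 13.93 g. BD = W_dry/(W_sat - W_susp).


BD = 21.14 / (22.57 - 13.93) = 21.14 / 8.64 = 2.447 g/cm^3

2.447


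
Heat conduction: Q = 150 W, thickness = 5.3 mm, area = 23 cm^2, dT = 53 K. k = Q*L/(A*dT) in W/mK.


k = 150*5.3/1000/(23/10000*53) = 6.52 W/mK

6.52


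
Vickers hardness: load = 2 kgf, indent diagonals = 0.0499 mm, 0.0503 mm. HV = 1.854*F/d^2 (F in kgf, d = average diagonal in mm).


d_avg = (0.0499+0.0503)/2 = 0.0501 mm
HV = 1.854*2/0.0501^2 = 1477

1477


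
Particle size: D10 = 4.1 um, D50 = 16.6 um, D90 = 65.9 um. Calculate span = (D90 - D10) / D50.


Span = (65.9 - 4.1) / 16.6 = 61.8 / 16.6 = 3.723

3.723


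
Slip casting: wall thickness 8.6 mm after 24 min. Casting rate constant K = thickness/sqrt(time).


K = 8.6 / sqrt(24) = 8.6 / 4.899 = 1.755 mm/min^0.5

1.755


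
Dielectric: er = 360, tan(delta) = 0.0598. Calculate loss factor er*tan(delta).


Loss = 360 * 0.0598 = 21.528

21.528


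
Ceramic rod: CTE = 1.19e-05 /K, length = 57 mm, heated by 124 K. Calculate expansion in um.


dL = 1.19e-05 * 57 * 124 * 1000 = 84.109 um

84.109


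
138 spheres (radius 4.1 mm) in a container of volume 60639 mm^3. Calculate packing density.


V_sphere = 4/3*pi*4.1^3 = 288.6956 mm^3
Total V = 138*288.6956 = 39839.9928 mm^3
PD = 39839.9928 / 60639 = 0.657

0.657


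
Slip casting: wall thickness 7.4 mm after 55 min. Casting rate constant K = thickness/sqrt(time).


K = 7.4 / sqrt(55) = 7.4 / 7.4162 = 0.998 mm/min^0.5

0.998


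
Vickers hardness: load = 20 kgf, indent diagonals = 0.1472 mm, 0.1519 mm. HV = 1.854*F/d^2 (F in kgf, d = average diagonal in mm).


d_avg = (0.1472+0.1519)/2 = 0.14955 mm
HV = 1.854*20/0.14955^2 = 1658

1658


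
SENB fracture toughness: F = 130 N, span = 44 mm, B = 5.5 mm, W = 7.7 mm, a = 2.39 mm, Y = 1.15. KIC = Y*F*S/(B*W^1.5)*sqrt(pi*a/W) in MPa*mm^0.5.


KIC = 1.15*130*44/(5.5*7.7^1.5)*sqrt(pi*2.39/7.7) = 55.27

55.27


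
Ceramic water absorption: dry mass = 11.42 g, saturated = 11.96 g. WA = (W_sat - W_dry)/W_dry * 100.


WA = (11.96 - 11.42) / 11.42 * 100 = 4.73%

4.73


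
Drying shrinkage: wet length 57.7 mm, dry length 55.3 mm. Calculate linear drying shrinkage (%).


DS = (57.7 - 55.3) / 57.7 * 100 = 4.16%

4.16


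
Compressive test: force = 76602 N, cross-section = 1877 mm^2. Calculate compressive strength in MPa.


CS = 76602 / 1877 = 40.8 MPa

40.8


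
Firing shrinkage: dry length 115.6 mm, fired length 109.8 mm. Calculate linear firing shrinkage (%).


FS = (115.6 - 109.8) / 115.6 * 100 = 5.02%

5.02


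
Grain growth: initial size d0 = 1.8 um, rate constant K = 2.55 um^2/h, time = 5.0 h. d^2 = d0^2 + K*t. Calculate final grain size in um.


d^2 = 1.8^2 + 2.55*5.0 = 15.99
d = sqrt(15.99) = 4.0 um

4.0


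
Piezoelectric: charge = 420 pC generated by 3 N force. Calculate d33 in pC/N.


d33 = 420 / 3 = 140.0 pC/N

140.0


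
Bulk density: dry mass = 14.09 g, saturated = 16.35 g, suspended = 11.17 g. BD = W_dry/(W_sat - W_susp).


BD = 14.09 / (16.35 - 11.17) = 14.09 / 5.18 = 2.72 g/cm^3

2.72


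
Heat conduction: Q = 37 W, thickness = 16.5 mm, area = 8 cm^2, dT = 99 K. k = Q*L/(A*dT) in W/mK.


k = 37*16.5/1000/(8/10000*99) = 7.71 W/mK

7.71


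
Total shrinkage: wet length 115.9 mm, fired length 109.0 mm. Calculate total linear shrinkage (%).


TS = (115.9 - 109.0) / 115.9 * 100 = 5.95%

5.95


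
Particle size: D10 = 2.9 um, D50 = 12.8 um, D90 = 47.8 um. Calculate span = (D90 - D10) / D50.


Span = (47.8 - 2.9) / 12.8 = 44.9 / 12.8 = 3.508

3.508


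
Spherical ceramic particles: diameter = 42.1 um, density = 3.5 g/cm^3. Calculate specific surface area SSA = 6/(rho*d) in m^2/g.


SSA = 6 / (3.5 * 42.1) = 0.041 m^2/g

0.041


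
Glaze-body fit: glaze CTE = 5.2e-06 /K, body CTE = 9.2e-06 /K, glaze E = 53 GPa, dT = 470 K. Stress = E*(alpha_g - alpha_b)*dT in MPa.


Stress = 53*1000*(5.2e-06 - 9.2e-06)*470 = -99.6 MPa

-99.6


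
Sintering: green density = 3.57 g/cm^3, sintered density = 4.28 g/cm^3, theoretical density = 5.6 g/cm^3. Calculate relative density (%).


Relative = 4.28 / 5.6 * 100 = 76.4%

76.4


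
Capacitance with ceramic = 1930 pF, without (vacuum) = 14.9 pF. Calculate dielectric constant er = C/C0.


er = 1930 / 14.9 = 129.53

129.53


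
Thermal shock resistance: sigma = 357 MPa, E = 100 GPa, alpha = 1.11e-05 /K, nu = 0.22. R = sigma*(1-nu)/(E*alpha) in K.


R = 357*(1-0.22)/(100*1000*1.11e-05) = 251 K

251


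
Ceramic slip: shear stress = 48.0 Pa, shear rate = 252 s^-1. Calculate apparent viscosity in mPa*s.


eta = tau/gamma * 1000 = 48.0/252 * 1000 = 190.5 mPa*s

190.5


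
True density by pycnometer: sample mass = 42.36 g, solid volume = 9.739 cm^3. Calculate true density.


TD = 42.36 / 9.739 = 4.35 g/cm^3

4.35


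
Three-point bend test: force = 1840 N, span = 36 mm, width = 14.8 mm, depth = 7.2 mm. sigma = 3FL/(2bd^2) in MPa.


sigma = 3*1840*36/(2*14.8*7.2^2) = 129.5 MPa

129.5


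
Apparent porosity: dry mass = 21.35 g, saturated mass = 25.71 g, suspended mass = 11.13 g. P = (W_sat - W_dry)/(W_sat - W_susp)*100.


P = (25.71 - 21.35) / (25.71 - 11.13) * 100 = 4.36 / 14.58 * 100 = 29.9%

29.9


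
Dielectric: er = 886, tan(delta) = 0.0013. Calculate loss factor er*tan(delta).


Loss = 886 * 0.0013 = 1.152

1.152


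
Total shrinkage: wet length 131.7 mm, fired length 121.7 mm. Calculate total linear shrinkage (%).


TS = (131.7 - 121.7) / 131.7 * 100 = 7.59%

7.59


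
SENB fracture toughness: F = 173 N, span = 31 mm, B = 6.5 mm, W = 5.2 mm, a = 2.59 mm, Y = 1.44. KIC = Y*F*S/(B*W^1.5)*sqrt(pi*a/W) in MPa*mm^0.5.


KIC = 1.44*173*31/(6.5*5.2^1.5)*sqrt(pi*2.59/5.2) = 125.34

125.34


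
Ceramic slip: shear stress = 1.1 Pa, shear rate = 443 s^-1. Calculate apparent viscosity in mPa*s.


eta = tau/gamma * 1000 = 1.1/443 * 1000 = 2.5 mPa*s

2.5


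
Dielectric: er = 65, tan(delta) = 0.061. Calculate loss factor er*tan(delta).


Loss = 65 * 0.061 = 3.965

3.965


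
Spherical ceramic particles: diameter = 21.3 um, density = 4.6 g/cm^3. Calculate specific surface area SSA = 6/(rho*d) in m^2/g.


SSA = 6 / (4.6 * 21.3) = 0.061 m^2/g

0.061


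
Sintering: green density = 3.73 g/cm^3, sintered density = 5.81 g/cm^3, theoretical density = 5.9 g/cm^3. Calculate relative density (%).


Relative = 5.81 / 5.9 * 100 = 98.5%

98.5


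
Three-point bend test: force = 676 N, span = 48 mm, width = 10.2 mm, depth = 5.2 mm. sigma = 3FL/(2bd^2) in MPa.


sigma = 3*676*48/(2*10.2*5.2^2) = 176.5 MPa

176.5


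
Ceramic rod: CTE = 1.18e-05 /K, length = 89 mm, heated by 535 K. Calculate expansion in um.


dL = 1.18e-05 * 89 * 535 * 1000 = 561.857 um

561.857


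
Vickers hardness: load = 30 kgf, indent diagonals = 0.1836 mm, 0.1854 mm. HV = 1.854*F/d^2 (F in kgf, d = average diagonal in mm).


d_avg = (0.1836+0.1854)/2 = 0.1845 mm
HV = 1.854*30/0.1845^2 = 1634

1634


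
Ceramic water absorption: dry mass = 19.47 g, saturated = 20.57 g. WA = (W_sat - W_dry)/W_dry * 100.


WA = (20.57 - 19.47) / 19.47 * 100 = 5.65%

5.65


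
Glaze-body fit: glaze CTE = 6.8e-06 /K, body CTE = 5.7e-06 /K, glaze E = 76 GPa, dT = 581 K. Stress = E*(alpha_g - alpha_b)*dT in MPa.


Stress = 76*1000*(6.8e-06 - 5.7e-06)*581 = 48.6 MPa

48.6


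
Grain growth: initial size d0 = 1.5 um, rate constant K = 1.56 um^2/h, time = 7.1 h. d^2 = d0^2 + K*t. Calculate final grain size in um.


d^2 = 1.5^2 + 1.56*7.1 = 13.326
d = sqrt(13.326) = 3.65 um

3.65


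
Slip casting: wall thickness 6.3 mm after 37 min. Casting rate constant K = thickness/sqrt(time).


K = 6.3 / sqrt(37) = 6.3 / 6.0828 = 1.036 mm/min^0.5

1.036


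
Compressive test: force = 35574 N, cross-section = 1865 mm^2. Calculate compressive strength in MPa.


CS = 35574 / 1865 = 19.1 MPa

19.1


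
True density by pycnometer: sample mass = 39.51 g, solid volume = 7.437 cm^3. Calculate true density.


TD = 39.51 / 7.437 = 5.313 g/cm^3

5.313


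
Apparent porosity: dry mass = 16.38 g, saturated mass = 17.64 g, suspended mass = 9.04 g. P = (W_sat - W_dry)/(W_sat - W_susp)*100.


P = (17.64 - 16.38) / (17.64 - 9.04) * 100 = 1.26 / 8.6 * 100 = 14.7%

14.7


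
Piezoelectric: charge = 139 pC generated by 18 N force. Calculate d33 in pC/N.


d33 = 139 / 18 = 7.7 pC/N

7.7


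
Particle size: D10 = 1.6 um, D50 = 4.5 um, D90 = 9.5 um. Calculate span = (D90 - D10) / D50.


Span = (9.5 - 1.6) / 4.5 = 7.9 / 4.5 = 1.756

1.756


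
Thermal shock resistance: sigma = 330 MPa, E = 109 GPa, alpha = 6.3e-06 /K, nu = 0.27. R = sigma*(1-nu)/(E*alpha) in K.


R = 330*(1-0.27)/(109*1000*6.3e-06) = 351 K

351


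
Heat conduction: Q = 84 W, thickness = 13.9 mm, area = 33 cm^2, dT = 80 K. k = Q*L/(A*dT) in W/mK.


k = 84*13.9/1000/(33/10000*80) = 4.42 W/mK

4.42


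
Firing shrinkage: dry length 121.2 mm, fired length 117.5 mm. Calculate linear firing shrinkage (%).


FS = (121.2 - 117.5) / 121.2 * 100 = 3.05%

3.05


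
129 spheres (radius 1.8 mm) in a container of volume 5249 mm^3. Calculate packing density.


V_sphere = 4/3*pi*1.8^3 = 24.429 mm^3
Total V = 129*24.429 = 3151.341 mm^3
PD = 3151.341 / 5249 = 0.6

0.6
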